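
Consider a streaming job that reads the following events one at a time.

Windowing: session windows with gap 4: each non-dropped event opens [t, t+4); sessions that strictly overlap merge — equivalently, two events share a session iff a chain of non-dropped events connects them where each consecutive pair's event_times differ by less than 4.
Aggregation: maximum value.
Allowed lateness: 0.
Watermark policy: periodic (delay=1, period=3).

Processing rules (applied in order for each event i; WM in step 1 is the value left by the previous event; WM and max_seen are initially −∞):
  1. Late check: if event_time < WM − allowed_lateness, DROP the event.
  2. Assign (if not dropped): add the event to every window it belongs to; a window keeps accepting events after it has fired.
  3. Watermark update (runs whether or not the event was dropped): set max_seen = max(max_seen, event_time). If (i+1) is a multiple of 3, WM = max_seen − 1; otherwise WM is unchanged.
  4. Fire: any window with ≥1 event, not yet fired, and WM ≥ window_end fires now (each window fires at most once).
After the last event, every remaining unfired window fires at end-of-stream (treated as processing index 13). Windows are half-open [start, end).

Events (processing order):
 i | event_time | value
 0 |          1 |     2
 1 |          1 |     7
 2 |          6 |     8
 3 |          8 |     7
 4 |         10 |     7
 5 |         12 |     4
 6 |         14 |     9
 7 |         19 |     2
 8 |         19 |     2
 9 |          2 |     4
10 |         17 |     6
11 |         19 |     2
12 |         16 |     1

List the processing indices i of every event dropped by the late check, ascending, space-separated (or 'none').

i=0 t=1 v=2: → [1,5); WM=−∞
i=1 t=1 v=7: → [1,5); WM=−∞
i=2 t=6 v=8: → [6,10); WM=5
i=3 t=8 v=7: → [6,12); WM=5
i=4 t=10 v=7: → [6,14); WM=5
i=5 t=12 v=4: → [6,16); WM=11
i=6 t=14 v=9: → [6,18); WM=11
i=7 t=19 v=2: → [19,23); WM=11
i=8 t=19 v=2: → [19,23); WM=18
i=9 t=2 v=4: DROP (t<18-0); WM=18
i=10 t=17 v=6: DROP (t<18-0); WM=18
i=11 t=19 v=2: → [19,23); WM=18
i=12 t=16 v=1: DROP (t<18-0); WM=18

9 10 12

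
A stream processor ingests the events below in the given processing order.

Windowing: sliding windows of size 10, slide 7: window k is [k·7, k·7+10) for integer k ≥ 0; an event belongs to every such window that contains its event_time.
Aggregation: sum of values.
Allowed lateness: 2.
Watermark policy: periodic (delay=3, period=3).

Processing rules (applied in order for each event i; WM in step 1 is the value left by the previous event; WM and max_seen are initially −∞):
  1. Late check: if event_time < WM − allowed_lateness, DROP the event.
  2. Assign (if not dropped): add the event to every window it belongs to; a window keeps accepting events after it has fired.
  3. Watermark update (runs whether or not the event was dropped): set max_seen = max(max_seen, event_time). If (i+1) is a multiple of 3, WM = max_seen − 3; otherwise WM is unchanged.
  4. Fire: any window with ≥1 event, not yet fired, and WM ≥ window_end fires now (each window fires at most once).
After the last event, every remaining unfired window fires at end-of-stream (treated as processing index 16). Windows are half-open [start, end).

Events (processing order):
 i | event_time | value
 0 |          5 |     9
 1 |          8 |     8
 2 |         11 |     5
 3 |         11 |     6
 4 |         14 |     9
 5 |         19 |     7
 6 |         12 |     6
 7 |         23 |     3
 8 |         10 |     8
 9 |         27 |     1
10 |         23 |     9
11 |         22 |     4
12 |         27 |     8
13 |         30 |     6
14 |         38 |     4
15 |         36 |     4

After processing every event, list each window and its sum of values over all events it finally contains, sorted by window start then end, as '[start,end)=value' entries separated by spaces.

i=0 t=5 v=9: → [0,10); WM=−∞
i=1 t=8 v=8: → [7,17),[0,10); WM=−∞
i=2 t=11 v=5: → [7,17); WM=8
i=3 t=11 v=6: → [7,17); WM=8
i=4 t=14 v=9: → [14,24),[7,17); WM=8
i=5 t=19 v=7: → [14,24); WM=16; [0,10) fires=17
i=6 t=12 v=6: DROP (t<16-2); WM=16
i=7 t=23 v=3: → [21,31),[14,24); WM=16
i=8 t=10 v=8: DROP (t<16-2); WM=20; [7,17) fires=28
i=9 t=27 v=1: → [21,31); WM=20
i=10 t=23 v=9: → [21,31),[14,24); WM=20
i=11 t=22 v=4: → [21,31),[14,24); WM=24; [14,24) fires=32
i=12 t=27 v=8: → [21,31); WM=24
i=13 t=30 v=6: → [28,38),[21,31); WM=24
i=14 t=38 v=4: → [35,45); WM=35; [21,31) fires=31
i=15 t=36 v=4: → [35,45),[28,38); WM=35

[0,10)=17 [7,17)=28 [14,24)=32 [21,31)=31 [28,38)=10 [35,45)=8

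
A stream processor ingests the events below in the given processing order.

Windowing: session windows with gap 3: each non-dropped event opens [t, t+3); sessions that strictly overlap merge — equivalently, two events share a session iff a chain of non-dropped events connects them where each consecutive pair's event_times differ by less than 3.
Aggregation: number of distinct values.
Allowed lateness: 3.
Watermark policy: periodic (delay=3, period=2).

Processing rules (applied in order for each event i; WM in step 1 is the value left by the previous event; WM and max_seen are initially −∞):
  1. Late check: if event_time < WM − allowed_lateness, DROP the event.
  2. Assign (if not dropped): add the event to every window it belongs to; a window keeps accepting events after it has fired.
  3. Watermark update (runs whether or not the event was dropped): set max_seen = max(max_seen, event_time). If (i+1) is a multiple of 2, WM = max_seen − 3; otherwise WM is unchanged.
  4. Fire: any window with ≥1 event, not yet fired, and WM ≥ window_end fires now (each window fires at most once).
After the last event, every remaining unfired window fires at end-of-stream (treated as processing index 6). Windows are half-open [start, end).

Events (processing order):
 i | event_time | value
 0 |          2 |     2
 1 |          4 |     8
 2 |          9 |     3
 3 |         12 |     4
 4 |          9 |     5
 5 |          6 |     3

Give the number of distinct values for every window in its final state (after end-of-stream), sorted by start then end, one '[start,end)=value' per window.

[2,9)=3 [9,12)=2 [12,15)=1

i=0 t=2 v=2: → [2,5); WM=−∞
i=1 t=4 v=8: → [2,7); WM=1
i=2 t=9 v=3: → [9,12); WM=1
i=3 t=12 v=4: → [12,15); WM=9
i=4 t=9 v=5: → [9,12); WM=9
i=5 t=6 v=3: → [2,9); WM=9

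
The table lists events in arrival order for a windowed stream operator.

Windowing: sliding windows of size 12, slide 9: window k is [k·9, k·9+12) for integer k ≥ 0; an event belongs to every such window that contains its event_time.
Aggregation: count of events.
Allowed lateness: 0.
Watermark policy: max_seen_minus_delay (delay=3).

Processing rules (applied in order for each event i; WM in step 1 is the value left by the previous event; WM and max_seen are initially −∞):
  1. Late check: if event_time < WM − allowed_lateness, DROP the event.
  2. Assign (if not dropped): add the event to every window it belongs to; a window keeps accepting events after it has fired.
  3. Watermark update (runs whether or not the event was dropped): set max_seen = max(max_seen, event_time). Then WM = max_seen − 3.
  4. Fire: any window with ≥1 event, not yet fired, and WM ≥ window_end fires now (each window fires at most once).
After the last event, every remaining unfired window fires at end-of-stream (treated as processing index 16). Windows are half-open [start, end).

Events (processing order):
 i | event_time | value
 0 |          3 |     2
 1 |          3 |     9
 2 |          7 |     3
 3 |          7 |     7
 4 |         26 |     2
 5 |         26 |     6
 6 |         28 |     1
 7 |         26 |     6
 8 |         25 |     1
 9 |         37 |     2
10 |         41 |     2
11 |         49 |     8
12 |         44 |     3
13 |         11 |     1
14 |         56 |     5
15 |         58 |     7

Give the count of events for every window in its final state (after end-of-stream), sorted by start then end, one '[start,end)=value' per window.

[0,12)=4 [18,30)=5 [27,39)=2 [36,48)=2 [45,57)=2 [54,66)=2

i=0 t=3 v=2: → [0,12); WM=0
i=1 t=3 v=9: → [0,12); WM=0
i=2 t=7 v=3: → [0,12); WM=4
i=3 t=7 v=7: → [0,12); WM=4
i=4 t=26 v=2: → [18,30); WM=23; [0,12) fires=4
i=5 t=26 v=6: → [18,30); WM=23
i=6 t=28 v=1: → [27,39),[18,30); WM=25
i=7 t=26 v=6: → [18,30); WM=25
i=8 t=25 v=1: → [18,30); WM=25
i=9 t=37 v=2: → [36,48),[27,39); WM=34; [18,30) fires=5
i=10 t=41 v=2: → [36,48); WM=38
i=11 t=49 v=8: → [45,57); WM=46; [27,39) fires=2
i=12 t=44 v=3: DROP (t<46-0); WM=46
i=13 t=11 v=1: DROP (t<46-0); WM=46
i=14 t=56 v=5: → [54,66),[45,57); WM=53; [36,48) fires=2
i=15 t=58 v=7: → [54,66); WM=55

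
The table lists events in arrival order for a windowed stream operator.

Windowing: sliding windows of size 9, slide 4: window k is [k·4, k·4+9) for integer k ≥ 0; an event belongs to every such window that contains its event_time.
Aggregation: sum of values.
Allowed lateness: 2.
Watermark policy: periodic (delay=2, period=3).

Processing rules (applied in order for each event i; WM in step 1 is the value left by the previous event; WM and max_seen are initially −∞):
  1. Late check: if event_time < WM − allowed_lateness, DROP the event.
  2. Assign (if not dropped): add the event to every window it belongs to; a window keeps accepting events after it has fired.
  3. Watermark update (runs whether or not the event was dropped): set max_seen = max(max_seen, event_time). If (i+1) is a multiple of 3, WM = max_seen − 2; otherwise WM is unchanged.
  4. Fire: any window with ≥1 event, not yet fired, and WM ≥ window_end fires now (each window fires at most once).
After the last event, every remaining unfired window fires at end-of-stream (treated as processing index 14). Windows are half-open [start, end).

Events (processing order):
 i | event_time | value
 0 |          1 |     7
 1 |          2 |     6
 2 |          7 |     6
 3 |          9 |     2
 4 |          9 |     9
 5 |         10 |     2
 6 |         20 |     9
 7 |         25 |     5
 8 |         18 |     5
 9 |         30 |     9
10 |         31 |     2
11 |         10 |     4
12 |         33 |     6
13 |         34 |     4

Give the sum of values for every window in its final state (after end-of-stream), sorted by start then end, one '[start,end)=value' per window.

i=0 t=1 v=7: → [0,9); WM=−∞
i=1 t=2 v=6: → [0,9); WM=−∞
i=2 t=7 v=6: → [4,13),[0,9); WM=5
i=3 t=9 v=2: → [8,17),[4,13); WM=5
i=4 t=9 v=9: → [8,17),[4,13); WM=5
i=5 t=10 v=2: → [8,17),[4,13); WM=8
i=6 t=20 v=9: → [20,29),[16,25),[12,21); WM=8
i=7 t=25 v=5: → [24,33),[20,29); WM=8
i=8 t=18 v=5: → [16,25),[12,21); WM=23; [0,9) fires=19 [4,13) fires=19 [8,17) fires=13 [12,21) fires=14
i=9 t=30 v=9: → [28,37),[24,33); WM=23
i=10 t=31 v=2: → [28,37),[24,33); WM=23
i=11 t=10 v=4: DROP (t<23-2); WM=29; [16,25) fires=14 [20,29) fires=14
i=12 t=33 v=6: → [32,41),[28,37); WM=29
i=13 t=34 v=4: → [32,41),[28,37); WM=29

[0,9)=19 [4,13)=19 [8,17)=13 [12,21)=14 [16,25)=14 [20,29)=14 [24,33)=16 [28,37)=21 [32,41)=10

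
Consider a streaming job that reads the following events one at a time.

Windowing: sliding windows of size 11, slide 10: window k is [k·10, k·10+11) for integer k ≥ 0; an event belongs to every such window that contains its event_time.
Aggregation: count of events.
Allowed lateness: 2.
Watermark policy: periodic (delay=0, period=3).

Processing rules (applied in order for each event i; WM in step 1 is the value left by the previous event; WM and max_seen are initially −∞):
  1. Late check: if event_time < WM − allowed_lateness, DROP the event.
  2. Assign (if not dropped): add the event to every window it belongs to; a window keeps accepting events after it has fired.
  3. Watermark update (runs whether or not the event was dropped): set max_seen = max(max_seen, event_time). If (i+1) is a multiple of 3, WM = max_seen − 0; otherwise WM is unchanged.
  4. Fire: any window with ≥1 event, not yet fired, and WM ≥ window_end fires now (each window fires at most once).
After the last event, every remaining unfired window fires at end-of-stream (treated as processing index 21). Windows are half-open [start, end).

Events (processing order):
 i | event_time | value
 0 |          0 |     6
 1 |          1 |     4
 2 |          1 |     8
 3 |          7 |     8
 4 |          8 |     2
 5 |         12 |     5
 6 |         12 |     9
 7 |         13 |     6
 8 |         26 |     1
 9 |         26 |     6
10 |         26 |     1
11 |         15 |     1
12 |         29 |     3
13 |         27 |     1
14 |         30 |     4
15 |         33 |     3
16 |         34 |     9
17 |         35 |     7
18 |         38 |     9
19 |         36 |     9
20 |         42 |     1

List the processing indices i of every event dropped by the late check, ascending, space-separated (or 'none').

i=0 t=0 v=6: → [0,11); WM=−∞
i=1 t=1 v=4: → [0,11); WM=−∞
i=2 t=1 v=8: → [0,11); WM=1
i=3 t=7 v=8: → [0,11); WM=1
i=4 t=8 v=2: → [0,11); WM=1
i=5 t=12 v=5: → [10,21); WM=12; [0,11) fires=5
i=6 t=12 v=9: → [10,21); WM=12
i=7 t=13 v=6: → [10,21); WM=12
i=8 t=26 v=1: → [20,31); WM=26; [10,21) fires=3
i=9 t=26 v=6: → [20,31); WM=26
i=10 t=26 v=1: → [20,31); WM=26
i=11 t=15 v=1: DROP (t<26-2); WM=26
i=12 t=29 v=3: → [20,31); WM=26
i=13 t=27 v=1: → [20,31); WM=26
i=14 t=30 v=4: → [30,41),[20,31); WM=30
i=15 t=33 v=3: → [30,41); WM=30
i=16 t=34 v=9: → [30,41); WM=30
i=17 t=35 v=7: → [30,41); WM=35; [20,31) fires=6
i=18 t=38 v=9: → [30,41); WM=35
i=19 t=36 v=9: → [30,41); WM=35
i=20 t=42 v=1: → [40,51); WM=42; [30,41) fires=6

11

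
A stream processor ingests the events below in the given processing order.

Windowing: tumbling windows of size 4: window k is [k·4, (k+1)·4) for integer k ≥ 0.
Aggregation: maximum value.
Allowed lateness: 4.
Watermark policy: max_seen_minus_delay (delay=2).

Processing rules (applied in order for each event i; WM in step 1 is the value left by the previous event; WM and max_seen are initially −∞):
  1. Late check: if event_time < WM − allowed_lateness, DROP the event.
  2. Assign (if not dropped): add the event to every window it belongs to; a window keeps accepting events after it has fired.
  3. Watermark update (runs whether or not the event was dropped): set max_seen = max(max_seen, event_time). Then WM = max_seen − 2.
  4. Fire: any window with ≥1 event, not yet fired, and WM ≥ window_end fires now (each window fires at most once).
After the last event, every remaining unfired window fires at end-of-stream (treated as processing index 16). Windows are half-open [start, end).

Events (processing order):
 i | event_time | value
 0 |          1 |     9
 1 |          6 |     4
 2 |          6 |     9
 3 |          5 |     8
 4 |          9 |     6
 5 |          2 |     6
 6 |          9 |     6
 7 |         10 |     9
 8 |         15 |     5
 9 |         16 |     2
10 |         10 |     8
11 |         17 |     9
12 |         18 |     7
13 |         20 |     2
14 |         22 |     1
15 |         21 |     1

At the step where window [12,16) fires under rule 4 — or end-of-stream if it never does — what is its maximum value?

5

i=0 t=1 v=9: → [0,4); WM=-1
i=1 t=6 v=4: → [4,8); WM=4; [0,4) fires=9
i=2 t=6 v=9: → [4,8); WM=4
i=3 t=5 v=8: → [4,8); WM=4
i=4 t=9 v=6: → [8,12); WM=7
i=5 t=2 v=6: DROP (t<7-4); WM=7
i=6 t=9 v=6: → [8,12); WM=7
i=7 t=10 v=9: → [8,12); WM=8; [4,8) fires=9
i=8 t=15 v=5: → [12,16); WM=13; [8,12) fires=9
i=9 t=16 v=2: → [16,20); WM=14
i=10 t=10 v=8: → [8,12); WM=14
i=11 t=17 v=9: → [16,20); WM=15
i=12 t=18 v=7: → [16,20); WM=16; [12,16) fires=5
i=13 t=20 v=2: → [20,24); WM=18
i=14 t=22 v=1: → [20,24); WM=20; [16,20) fires=9
i=15 t=21 v=1: → [20,24); WM=20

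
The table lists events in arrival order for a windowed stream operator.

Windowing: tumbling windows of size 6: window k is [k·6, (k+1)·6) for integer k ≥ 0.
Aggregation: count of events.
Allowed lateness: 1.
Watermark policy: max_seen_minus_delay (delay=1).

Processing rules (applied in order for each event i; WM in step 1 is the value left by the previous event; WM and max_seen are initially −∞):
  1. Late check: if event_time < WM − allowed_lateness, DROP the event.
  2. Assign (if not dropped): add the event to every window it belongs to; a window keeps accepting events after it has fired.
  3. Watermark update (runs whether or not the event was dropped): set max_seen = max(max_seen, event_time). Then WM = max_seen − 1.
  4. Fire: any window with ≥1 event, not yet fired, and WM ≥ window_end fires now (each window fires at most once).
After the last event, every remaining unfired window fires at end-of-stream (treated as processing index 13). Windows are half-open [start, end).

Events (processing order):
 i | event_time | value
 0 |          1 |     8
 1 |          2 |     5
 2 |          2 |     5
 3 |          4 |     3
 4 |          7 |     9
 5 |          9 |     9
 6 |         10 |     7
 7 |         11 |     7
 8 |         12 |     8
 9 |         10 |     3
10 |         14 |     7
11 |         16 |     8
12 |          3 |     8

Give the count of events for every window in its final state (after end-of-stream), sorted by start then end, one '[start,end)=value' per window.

i=0 t=1 v=8: → [0,6); WM=0
i=1 t=2 v=5: → [0,6); WM=1
i=2 t=2 v=5: → [0,6); WM=1
i=3 t=4 v=3: → [0,6); WM=3
i=4 t=7 v=9: → [6,12); WM=6; [0,6) fires=4
i=5 t=9 v=9: → [6,12); WM=8
i=6 t=10 v=7: → [6,12); WM=9
i=7 t=11 v=7: → [6,12); WM=10
i=8 t=12 v=8: → [12,18); WM=11
i=9 t=10 v=3: → [6,12); WM=11
i=10 t=14 v=7: → [12,18); WM=13; [6,12) fires=5
i=11 t=16 v=8: → [12,18); WM=15
i=12 t=3 v=8: DROP (t<15-1); WM=15

[0,6)=4 [6,12)=5 [12,18)=3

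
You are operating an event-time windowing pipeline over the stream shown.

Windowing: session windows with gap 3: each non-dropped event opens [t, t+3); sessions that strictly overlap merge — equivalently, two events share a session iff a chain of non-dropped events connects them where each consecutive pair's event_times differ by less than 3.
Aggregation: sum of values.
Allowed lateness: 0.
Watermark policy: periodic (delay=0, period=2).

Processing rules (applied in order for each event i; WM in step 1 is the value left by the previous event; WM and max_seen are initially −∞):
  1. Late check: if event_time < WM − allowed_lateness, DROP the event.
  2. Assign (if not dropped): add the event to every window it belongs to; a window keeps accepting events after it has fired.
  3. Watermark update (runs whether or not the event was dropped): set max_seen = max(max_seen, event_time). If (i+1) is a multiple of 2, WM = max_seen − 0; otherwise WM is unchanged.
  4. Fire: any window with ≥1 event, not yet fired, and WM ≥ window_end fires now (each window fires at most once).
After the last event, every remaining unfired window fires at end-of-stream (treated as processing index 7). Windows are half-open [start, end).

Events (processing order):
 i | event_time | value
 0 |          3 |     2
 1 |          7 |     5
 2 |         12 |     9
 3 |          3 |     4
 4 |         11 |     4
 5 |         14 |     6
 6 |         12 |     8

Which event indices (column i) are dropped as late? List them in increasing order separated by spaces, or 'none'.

i=0 t=3 v=2: → [3,6); WM=−∞
i=1 t=7 v=5: → [7,10); WM=7
i=2 t=12 v=9: → [12,15); WM=7
i=3 t=3 v=4: DROP (t<7-0); WM=12
i=4 t=11 v=4: DROP (t<12-0); WM=12
i=5 t=14 v=6: → [12,17); WM=14
i=6 t=12 v=8: DROP (t<14-0); WM=14

3 4 6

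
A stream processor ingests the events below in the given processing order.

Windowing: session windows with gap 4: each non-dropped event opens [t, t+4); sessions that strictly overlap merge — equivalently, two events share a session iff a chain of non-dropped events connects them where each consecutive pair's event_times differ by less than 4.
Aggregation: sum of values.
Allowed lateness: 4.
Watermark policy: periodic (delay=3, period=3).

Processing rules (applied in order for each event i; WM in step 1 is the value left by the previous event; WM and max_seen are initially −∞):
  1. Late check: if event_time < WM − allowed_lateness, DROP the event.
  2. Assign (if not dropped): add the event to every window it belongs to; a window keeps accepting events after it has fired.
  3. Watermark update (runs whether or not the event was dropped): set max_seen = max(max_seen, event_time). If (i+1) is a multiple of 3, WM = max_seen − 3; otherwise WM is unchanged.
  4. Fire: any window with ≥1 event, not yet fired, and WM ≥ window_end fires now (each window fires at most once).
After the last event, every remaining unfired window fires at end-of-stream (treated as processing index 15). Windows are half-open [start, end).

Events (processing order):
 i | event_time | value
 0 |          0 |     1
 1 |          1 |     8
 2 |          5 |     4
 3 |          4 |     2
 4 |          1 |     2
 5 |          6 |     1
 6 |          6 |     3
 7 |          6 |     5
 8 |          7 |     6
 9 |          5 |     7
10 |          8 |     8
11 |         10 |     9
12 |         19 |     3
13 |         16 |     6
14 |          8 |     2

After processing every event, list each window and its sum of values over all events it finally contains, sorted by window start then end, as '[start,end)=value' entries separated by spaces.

[0,14)=58 [16,23)=9

i=0 t=0 v=1: → [0,4); WM=−∞
i=1 t=1 v=8: → [0,5); WM=−∞
i=2 t=5 v=4: → [5,9); WM=2
i=3 t=4 v=2: → [0,9); WM=2
i=4 t=1 v=2: → [0,9); WM=2
i=5 t=6 v=1: → [0,10); WM=3
i=6 t=6 v=3: → [0,10); WM=3
i=7 t=6 v=5: → [0,10); WM=3
i=8 t=7 v=6: → [0,11); WM=4
i=9 t=5 v=7: → [0,11); WM=4
i=10 t=8 v=8: → [0,12); WM=4
i=11 t=10 v=9: → [0,14); WM=7
i=12 t=19 v=3: → [19,23); WM=7
i=13 t=16 v=6: → [16,23); WM=7
i=14 t=8 v=2: → [0,14); WM=16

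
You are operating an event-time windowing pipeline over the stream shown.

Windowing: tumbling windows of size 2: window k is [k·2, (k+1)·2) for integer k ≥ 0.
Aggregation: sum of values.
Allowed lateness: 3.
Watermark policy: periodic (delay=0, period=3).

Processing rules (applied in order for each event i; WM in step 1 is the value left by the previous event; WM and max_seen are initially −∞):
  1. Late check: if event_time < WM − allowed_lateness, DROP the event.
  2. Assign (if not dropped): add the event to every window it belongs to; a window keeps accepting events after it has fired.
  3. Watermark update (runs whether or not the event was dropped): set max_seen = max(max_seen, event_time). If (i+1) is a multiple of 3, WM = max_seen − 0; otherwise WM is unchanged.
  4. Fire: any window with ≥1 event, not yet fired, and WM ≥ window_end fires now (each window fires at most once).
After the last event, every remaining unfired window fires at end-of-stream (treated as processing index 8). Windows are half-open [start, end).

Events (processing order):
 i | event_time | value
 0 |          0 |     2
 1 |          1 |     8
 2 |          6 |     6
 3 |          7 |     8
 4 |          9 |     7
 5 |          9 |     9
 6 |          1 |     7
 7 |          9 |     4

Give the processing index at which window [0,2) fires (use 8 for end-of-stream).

i=0 t=0 v=2: → [0,2); WM=−∞
i=1 t=1 v=8: → [0,2); WM=−∞
i=2 t=6 v=6: → [6,8); WM=6; [0,2) fires=10
i=3 t=7 v=8: → [6,8); WM=6
i=4 t=9 v=7: → [8,10); WM=6
i=5 t=9 v=9: → [8,10); WM=9; [6,8) fires=14
i=6 t=1 v=7: DROP (t<9-3); WM=9
i=7 t=9 v=4: → [8,10); WM=9

2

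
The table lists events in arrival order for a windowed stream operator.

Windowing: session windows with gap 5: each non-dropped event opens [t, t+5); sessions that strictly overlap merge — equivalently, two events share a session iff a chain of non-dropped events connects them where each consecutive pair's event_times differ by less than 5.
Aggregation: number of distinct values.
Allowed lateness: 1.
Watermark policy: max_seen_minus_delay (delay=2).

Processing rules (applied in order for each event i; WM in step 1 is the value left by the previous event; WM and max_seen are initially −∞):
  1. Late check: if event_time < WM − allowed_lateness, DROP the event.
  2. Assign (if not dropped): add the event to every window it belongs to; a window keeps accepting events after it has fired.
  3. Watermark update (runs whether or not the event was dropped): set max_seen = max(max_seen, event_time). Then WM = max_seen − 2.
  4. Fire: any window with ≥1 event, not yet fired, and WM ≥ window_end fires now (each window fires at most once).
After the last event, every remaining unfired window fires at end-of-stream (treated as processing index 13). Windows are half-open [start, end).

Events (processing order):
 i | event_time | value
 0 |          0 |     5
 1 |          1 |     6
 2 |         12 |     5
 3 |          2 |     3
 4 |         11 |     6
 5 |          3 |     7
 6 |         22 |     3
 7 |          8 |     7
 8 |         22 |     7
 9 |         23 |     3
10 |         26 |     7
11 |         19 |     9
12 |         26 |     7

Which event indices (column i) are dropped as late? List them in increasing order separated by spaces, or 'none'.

i=0 t=0 v=5: → [0,5); WM=-2
i=1 t=1 v=6: → [0,6); WM=-1
i=2 t=12 v=5: → [12,17); WM=10
i=3 t=2 v=3: DROP (t<10-1); WM=10
i=4 t=11 v=6: → [11,17); WM=10
i=5 t=3 v=7: DROP (t<10-1); WM=10
i=6 t=22 v=3: → [22,27); WM=20
i=7 t=8 v=7: DROP (t<20-1); WM=20
i=8 t=22 v=7: → [22,27); WM=20
i=9 t=23 v=3: → [22,28); WM=21
i=10 t=26 v=7: → [22,31); WM=24
i=11 t=19 v=9: DROP (t<24-1); WM=24
i=12 t=26 v=7: → [22,31); WM=24

3 5 7 11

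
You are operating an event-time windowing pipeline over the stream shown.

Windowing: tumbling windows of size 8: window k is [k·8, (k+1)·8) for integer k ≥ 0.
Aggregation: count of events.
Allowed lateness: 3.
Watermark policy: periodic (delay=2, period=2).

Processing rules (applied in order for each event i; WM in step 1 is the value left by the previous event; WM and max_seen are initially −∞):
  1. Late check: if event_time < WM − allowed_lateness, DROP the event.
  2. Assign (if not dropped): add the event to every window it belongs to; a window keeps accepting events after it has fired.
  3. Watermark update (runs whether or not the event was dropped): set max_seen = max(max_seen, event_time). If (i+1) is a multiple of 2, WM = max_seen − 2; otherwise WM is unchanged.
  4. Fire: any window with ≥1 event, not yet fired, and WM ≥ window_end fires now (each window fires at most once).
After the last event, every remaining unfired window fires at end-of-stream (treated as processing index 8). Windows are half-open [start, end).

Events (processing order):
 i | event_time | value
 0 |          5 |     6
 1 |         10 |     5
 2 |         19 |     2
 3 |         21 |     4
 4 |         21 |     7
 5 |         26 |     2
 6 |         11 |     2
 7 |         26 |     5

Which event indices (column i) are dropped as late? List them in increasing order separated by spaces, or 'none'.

6

i=0 t=5 v=6: → [0,8); WM=−∞
i=1 t=10 v=5: → [8,16); WM=8; [0,8) fires=1
i=2 t=19 v=2: → [16,24); WM=8
i=3 t=21 v=4: → [16,24); WM=19; [8,16) fires=1
i=4 t=21 v=7: → [16,24); WM=19
i=5 t=26 v=2: → [24,32); WM=24; [16,24) fires=3
i=6 t=11 v=2: DROP (t<24-3); WM=24
i=7 t=26 v=5: → [24,32); WM=24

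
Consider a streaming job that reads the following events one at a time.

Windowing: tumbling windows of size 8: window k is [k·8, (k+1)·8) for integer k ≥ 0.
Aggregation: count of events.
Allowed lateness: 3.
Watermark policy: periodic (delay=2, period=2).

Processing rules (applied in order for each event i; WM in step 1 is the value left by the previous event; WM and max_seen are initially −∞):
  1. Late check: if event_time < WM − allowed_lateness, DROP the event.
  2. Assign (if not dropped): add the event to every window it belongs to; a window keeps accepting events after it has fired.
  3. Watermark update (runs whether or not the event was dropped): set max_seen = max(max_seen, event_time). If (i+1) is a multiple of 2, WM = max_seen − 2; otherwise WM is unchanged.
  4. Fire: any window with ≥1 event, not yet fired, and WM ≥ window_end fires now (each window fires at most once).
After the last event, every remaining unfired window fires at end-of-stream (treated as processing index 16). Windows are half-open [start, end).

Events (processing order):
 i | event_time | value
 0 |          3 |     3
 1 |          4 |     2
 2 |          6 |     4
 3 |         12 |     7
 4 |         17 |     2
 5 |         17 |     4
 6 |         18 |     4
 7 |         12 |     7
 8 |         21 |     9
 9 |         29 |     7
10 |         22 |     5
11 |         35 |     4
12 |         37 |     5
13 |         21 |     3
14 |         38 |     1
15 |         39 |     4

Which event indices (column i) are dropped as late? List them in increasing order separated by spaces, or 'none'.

i=0 t=3 v=3: → [0,8); WM=−∞
i=1 t=4 v=2: → [0,8); WM=2
i=2 t=6 v=4: → [0,8); WM=2
i=3 t=12 v=7: → [8,16); WM=10; [0,8) fires=3
i=4 t=17 v=2: → [16,24); WM=10
i=5 t=17 v=4: → [16,24); WM=15
i=6 t=18 v=4: → [16,24); WM=15
i=7 t=12 v=7: → [8,16); WM=16; [8,16) fires=2
i=8 t=21 v=9: → [16,24); WM=16
i=9 t=29 v=7: → [24,32); WM=27; [16,24) fires=4
i=10 t=22 v=5: DROP (t<27-3); WM=27
i=11 t=35 v=4: → [32,40); WM=33; [24,32) fires=1
i=12 t=37 v=5: → [32,40); WM=33
i=13 t=21 v=3: DROP (t<33-3); WM=35
i=14 t=38 v=1: → [32,40); WM=35
i=15 t=39 v=4: → [32,40); WM=37

10 13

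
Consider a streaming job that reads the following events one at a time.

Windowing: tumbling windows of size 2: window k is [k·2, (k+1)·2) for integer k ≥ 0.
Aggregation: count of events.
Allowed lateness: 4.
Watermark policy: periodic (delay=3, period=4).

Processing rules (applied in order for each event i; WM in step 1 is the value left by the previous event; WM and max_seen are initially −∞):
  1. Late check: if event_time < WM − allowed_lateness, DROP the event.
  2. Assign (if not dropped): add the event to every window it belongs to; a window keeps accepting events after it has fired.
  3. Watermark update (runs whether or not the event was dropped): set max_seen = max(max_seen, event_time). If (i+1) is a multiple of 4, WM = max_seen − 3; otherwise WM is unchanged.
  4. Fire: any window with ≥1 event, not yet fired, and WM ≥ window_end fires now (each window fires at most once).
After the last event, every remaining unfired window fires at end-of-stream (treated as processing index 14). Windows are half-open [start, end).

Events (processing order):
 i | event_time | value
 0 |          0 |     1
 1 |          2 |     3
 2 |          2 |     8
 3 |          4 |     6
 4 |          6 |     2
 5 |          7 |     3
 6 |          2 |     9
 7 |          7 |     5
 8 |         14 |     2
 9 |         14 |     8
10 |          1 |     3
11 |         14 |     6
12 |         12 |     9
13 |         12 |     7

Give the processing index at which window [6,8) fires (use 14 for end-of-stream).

i=0 t=0 v=1: → [0,2); WM=−∞
i=1 t=2 v=3: → [2,4); WM=−∞
i=2 t=2 v=8: → [2,4); WM=−∞
i=3 t=4 v=6: → [4,6); WM=1
i=4 t=6 v=2: → [6,8); WM=1
i=5 t=7 v=3: → [6,8); WM=1
i=6 t=2 v=9: → [2,4); WM=1
i=7 t=7 v=5: → [6,8); WM=4; [0,2) fires=1 [2,4) fires=3
i=8 t=14 v=2: → [14,16); WM=4
i=9 t=14 v=8: → [14,16); WM=4
i=10 t=1 v=3: → [0,2); WM=4
i=11 t=14 v=6: → [14,16); WM=11; [4,6) fires=1 [6,8) fires=3
i=12 t=12 v=9: → [12,14); WM=11
i=13 t=12 v=7: → [12,14); WM=11

11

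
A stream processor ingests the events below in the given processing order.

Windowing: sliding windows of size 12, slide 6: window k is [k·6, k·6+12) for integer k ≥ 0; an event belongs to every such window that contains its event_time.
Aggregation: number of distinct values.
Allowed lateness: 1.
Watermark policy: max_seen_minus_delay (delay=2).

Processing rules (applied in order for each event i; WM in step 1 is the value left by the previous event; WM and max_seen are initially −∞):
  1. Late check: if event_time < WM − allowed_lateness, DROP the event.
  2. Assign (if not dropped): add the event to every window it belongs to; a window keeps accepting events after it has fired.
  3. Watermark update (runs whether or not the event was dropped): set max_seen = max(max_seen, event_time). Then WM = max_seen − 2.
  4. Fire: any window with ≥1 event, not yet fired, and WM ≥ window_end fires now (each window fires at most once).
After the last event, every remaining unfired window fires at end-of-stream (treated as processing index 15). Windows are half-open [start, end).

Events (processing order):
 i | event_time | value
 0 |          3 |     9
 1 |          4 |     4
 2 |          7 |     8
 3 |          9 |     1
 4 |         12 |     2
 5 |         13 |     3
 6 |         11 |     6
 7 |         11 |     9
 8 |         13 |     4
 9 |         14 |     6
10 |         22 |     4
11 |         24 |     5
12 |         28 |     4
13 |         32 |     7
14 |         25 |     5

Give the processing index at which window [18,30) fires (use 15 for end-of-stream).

13

i=0 t=3 v=9: → [0,12); WM=1
i=1 t=4 v=4: → [0,12); WM=2
i=2 t=7 v=8: → [6,18),[0,12); WM=5
i=3 t=9 v=1: → [6,18),[0,12); WM=7
i=4 t=12 v=2: → [12,24),[6,18); WM=10
i=5 t=13 v=3: → [12,24),[6,18); WM=11
i=6 t=11 v=6: → [6,18),[0,12); WM=11
i=7 t=11 v=9: → [6,18),[0,12); WM=11
i=8 t=13 v=4: → [12,24),[6,18); WM=11
i=9 t=14 v=6: → [12,24),[6,18); WM=12; [0,12) fires=5
i=10 t=22 v=4: → [18,30),[12,24); WM=20; [6,18) fires=7
i=11 t=24 v=5: → [24,36),[18,30); WM=22
i=12 t=28 v=4: → [24,36),[18,30); WM=26; [12,24) fires=4
i=13 t=32 v=7: → [30,42),[24,36); WM=30; [18,30) fires=2
i=14 t=25 v=5: DROP (t<30-1); WM=30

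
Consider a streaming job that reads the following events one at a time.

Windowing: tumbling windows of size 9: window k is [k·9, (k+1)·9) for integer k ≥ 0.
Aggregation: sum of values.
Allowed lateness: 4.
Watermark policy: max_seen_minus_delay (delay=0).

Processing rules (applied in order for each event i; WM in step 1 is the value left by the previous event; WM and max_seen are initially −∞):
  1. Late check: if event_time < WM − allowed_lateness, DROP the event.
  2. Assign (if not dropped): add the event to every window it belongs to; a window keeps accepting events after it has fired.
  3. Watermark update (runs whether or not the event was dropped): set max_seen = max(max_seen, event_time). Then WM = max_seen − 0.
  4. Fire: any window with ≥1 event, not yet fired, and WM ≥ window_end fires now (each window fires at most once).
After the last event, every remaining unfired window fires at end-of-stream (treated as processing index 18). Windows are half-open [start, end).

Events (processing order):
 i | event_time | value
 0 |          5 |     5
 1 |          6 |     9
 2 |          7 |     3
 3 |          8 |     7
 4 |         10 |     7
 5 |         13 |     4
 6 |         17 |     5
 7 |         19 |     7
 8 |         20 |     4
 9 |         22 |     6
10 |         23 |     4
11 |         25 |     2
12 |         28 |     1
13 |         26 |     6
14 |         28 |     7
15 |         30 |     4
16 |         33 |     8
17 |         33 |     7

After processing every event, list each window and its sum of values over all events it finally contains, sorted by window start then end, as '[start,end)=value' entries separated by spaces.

i=0 t=5 v=5: → [0,9); WM=5
i=1 t=6 v=9: → [0,9); WM=6
i=2 t=7 v=3: → [0,9); WM=7
i=3 t=8 v=7: → [0,9); WM=8
i=4 t=10 v=7: → [9,18); WM=10; [0,9) fires=24
i=5 t=13 v=4: → [9,18); WM=13
i=6 t=17 v=5: → [9,18); WM=17
i=7 t=19 v=7: → [18,27); WM=19; [9,18) fires=16
i=8 t=20 v=4: → [18,27); WM=20
i=9 t=22 v=6: → [18,27); WM=22
i=10 t=23 v=4: → [18,27); WM=23
i=11 t=25 v=2: → [18,27); WM=25
i=12 t=28 v=1: → [27,36); WM=28; [18,27) fires=23
i=13 t=26 v=6: → [18,27); WM=28
i=14 t=28 v=7: → [27,36); WM=28
i=15 t=30 v=4: → [27,36); WM=30
i=16 t=33 v=8: → [27,36); WM=33
i=17 t=33 v=7: → [27,36); WM=33

[0,9)=24 [9,18)=16 [18,27)=29 [27,36)=27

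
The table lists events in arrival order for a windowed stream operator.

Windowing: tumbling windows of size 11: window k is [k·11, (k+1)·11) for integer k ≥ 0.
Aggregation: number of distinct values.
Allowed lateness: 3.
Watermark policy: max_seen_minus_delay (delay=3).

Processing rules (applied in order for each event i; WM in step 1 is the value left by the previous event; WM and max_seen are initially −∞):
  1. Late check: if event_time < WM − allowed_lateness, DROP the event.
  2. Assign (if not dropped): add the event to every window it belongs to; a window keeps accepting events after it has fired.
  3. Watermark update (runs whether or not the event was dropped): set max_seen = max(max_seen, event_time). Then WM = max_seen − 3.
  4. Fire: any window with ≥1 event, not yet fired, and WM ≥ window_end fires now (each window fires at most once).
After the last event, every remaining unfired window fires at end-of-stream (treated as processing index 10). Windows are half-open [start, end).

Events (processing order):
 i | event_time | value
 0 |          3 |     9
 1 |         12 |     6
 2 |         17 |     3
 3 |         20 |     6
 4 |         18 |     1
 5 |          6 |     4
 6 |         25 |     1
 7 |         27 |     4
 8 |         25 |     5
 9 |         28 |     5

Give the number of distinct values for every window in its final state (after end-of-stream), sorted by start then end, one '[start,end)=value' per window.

i=0 t=3 v=9: → [0,11); WM=0
i=1 t=12 v=6: → [11,22); WM=9
i=2 t=17 v=3: → [11,22); WM=14; [0,11) fires=1
i=3 t=20 v=6: → [11,22); WM=17
i=4 t=18 v=1: → [11,22); WM=17
i=5 t=6 v=4: DROP (t<17-3); WM=17
i=6 t=25 v=1: → [22,33); WM=22; [11,22) fires=3
i=7 t=27 v=4: → [22,33); WM=24
i=8 t=25 v=5: → [22,33); WM=24
i=9 t=28 v=5: → [22,33); WM=25

[0,11)=1 [11,22)=3 [22,33)=3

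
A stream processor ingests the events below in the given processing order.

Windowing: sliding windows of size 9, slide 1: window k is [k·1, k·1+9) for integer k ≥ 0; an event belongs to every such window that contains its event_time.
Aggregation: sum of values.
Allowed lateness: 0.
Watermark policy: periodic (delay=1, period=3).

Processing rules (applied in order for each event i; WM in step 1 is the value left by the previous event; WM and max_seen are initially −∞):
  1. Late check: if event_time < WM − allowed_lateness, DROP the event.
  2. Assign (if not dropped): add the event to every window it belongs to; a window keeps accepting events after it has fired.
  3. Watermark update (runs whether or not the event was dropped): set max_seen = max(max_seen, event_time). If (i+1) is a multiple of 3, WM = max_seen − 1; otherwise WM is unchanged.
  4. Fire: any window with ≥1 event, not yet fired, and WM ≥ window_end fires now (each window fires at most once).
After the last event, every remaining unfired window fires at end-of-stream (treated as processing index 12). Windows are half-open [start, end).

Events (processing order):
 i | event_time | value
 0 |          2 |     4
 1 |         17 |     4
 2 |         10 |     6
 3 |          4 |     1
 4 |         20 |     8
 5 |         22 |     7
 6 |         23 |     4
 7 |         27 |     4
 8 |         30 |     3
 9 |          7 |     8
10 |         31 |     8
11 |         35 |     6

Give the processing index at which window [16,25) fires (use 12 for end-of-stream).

i=0 t=2 v=4: → [2,11),[1,10),[0,9); WM=−∞
i=1 t=17 v=4: → [17,26),[16,25),[15,24),[14,23),[13,22),[12,21),[11,20),[10,19),[9,18); WM=−∞
i=2 t=10 v=6: → [10,19),[9,18),[8,17),[7,16),[6,15),[5,14),[4,13),[3,12),[2,11); WM=16; [0,9) fires=4 [1,10) fires=4 [2,11) fires=10 [3,12) fires=6 [4,13) fires=6 [5,14) fires=6 [6,15) fires=6 [7,16) fires=6
i=3 t=4 v=1: DROP (t<16-0); WM=16
i=4 t=20 v=8: → [20,29),[19,28),[18,27),[17,26),[16,25),[15,24),[14,23),[13,22),[12,21); WM=16
i=5 t=22 v=7: → [22,31),[21,30),[20,29),[19,28),[18,27),[17,26),[16,25),[15,24),[14,23); WM=21; [8,17) fires=6 [9,18) fires=10 [10,19) fires=10 [11,20) fires=4 [12,21) fires=12
i=6 t=23 v=4: → [23,32),[22,31),[21,30),[20,29),[19,28),[18,27),[17,26),[16,25),[15,24); WM=21
i=7 t=27 v=4: → [27,36),[26,35),[25,34),[24,33),[23,32),[22,31),[21,30),[20,29),[19,28); WM=21
i=8 t=30 v=3: → [30,39),[29,38),[28,37),[27,36),[26,35),[25,34),[24,33),[23,32),[22,31); WM=29; [13,22) fires=12 [14,23) fires=19 [15,24) fires=23 [16,25) fires=23 [17,26) fires=23 [18,27) fires=19 [19,28) fires=23 [20,29) fires=23
i=9 t=7 v=8: DROP (t<29-0); WM=29
i=10 t=31 v=8: → [31,40),[30,39),[29,38),[28,37),[27,36),[26,35),[25,34),[24,33),[23,32); WM=29
i=11 t=35 v=6: → [35,44),[34,43),[33,42),[32,41),[31,40),[30,39),[29,38),[28,37),[27,36); WM=34; [21,30) fires=15 [22,31) fires=18 [23,32) fires=19 [24,33) fires=15 [25,34) fires=15

8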